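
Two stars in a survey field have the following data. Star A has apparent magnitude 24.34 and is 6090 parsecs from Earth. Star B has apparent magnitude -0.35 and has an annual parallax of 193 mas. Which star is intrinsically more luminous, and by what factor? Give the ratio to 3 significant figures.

Star A: M = m − 5 log₁₀ d + 5 = 24.34 − 5·3.7846 + 5 = 10.417
Star B: p = 193 mas = 0.193″ → d = 1/p = 5.181 pc
Star B: M = m − 5 log₁₀ d + 5 = -0.35 − 5·0.7144 + 5 = 1.078
ΔM = M_A − M_B = 10.417 − (1.078) = 9.339; smaller M is more luminous → Star B.
L ratio = 10^(0.4 |ΔM|) = 10^3.736 = 5441

Star B is more luminous, by a factor of 5440.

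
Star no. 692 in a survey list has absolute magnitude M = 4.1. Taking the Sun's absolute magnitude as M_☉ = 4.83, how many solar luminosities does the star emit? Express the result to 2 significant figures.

L/L_☉ ≈ 2.0

M − M_☉ = 4.1 − 4.83 = -0.730
L/L_☉ = 10^(−0.4 (M − M_☉)) = 10^0.292 = 1.959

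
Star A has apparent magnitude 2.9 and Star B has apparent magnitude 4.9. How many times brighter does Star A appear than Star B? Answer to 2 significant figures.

6.3

Δm = 2.9 − (4.9) = -2.0
Flux ratio = 10^(−0.4 Δm) = 10^(−0.4 × -2.0) = 10^0.800 = 6.310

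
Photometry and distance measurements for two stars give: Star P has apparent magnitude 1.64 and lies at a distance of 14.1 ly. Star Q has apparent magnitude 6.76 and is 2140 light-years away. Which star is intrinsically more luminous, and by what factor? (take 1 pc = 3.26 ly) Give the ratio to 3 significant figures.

Star Q is more luminous, by a factor of 206.

Star P: d = 14.1 ly / 3.26 = 4.325 pc
Star P: M = m − 5 log₁₀ d + 5 = 1.64 − 5·0.6360 + 5 = 3.460
Star Q: d = 2140 ly / 3.26 = 656.4 pc
Star Q: M = m − 5 log₁₀ d + 5 = 6.76 − 5·2.8172 + 5 = -2.326
ΔM = M_P − M_Q = 3.460 − (-2.326) = 5.786; smaller M is more luminous → Star Q.
L ratio = 10^(0.4 |ΔM|) = 10^2.314 = 206.2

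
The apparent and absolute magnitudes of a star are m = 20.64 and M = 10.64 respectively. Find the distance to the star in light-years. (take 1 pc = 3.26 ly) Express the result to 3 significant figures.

Distance modulus: m − M = 20.64 − (10.64) = 10.000
m − M = 5 log₁₀ d − 5
log₁₀ d = (m − M)/5 + 1 = 3.0000
d = 10^3.0000 = 1000 pc
= 3260 ly

d ≈ 3260 ly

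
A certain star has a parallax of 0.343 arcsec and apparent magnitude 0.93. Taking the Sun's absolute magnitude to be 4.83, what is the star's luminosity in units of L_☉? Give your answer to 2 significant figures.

L/L_☉ ≈ 3.1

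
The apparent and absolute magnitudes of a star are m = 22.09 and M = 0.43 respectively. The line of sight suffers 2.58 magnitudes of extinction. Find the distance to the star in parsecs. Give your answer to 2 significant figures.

m − M = 5 log₁₀(d/10 pc) + A  ⇒  22.09 − (0.43) − 2.58 = 5 log₁₀(d/10)
19.080 = 5 log₁₀(d/10)
log₁₀ d = (m − M − A)/5 + 1 = 4.8160
d = 10^4.8160 = 65460 pc

d ≈ 65000 pc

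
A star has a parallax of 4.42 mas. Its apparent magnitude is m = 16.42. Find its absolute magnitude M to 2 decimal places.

p = 4.42 mas = 4.42×10^-3″ → d = 1/p = 226.2 pc
5 log₁₀(d/10 pc) = 5 log₁₀(226.2) − 5 = 6.773
M = m − 5 log₁₀(d/10) = 16.42 − 6.773 = 9.647

M ≈ 9.65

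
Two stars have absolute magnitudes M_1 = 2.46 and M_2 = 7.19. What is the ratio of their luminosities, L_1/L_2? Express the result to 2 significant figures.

L_1/L_2 ≈ 78

ΔM = M_1 − M_2 = -4.73
L_1/L_2 = 10^(−0.4 ΔM) = 10^1.892 = 77.98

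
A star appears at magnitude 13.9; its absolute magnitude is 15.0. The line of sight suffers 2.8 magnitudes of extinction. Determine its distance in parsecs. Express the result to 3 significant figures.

m − M = 5 log₁₀(d/10 pc) + A  ⇒  13.9 − (15.0) − 2.8 = 5 log₁₀(d/10)
-3.900 = 5 log₁₀(d/10)
log₁₀ d = (m − M − A)/5 + 1 = 0.2200
d = 10^0.2200 = 1.660 pc

d ≈ 1.66 pc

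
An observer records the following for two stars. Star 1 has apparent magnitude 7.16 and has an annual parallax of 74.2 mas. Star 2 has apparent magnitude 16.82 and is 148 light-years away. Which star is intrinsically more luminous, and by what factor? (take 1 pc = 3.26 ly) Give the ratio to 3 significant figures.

Star 1: p = 74.2 mas = 0.0742″ → d = 1/p = 13.48 pc
Star 1: M = m − 5 log₁₀ d + 5 = 7.16 − 5·1.1296 + 5 = 6.512
Star 2: d = 148 ly / 3.26 = 45.40 pc
Star 2: M = m − 5 log₁₀ d + 5 = 16.82 − 5·1.6570 + 5 = 13.535
ΔM = M_1 − M_2 = 6.512 − (13.535) = -7.023; smaller M is more luminous → Star 1.
L ratio = 10^(0.4 |ΔM|) = 10^2.809 = 644.3

Star 1 is more luminous, by a factor of 644.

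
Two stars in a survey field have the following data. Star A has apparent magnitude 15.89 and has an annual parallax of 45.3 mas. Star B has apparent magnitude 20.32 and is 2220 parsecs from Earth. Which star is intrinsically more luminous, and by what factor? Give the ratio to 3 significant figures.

Star B is more luminous, by a factor of 171.

Star A: p = 45.3 mas = 0.0453″ → d = 1/p = 22.08 pc
Star A: M = m − 5 log₁₀ d + 5 = 15.89 − 5·1.3439 + 5 = 14.170
Star B: M = m − 5 log₁₀ d + 5 = 20.32 − 5·3.3464 + 5 = 8.588
ΔM = M_A − M_B = 14.170 − (8.588) = 5.582; smaller M is more luminous → Star B.
L ratio = 10^(0.4 |ΔM|) = 10^2.233 = 171.0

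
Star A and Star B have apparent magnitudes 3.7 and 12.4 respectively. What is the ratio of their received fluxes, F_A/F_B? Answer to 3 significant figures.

F_A/F_B ≈ 3020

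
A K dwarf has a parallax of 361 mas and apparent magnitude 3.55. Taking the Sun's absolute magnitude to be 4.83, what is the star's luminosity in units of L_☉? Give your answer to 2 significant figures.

L/L_☉ ≈ 0.25

d = 1/p = 1000/361 mas = 2.770 pc
M = m − 5 log₁₀ d + 5 = 3.55 − 5·0.4425 + 5 = 6.338
M − M_☉ = 6.338 − 4.83 = 1.508
L/L_☉ = 10^(−0.4 × 1.508) = 0.2495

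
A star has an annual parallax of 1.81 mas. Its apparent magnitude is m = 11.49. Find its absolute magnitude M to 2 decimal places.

M ≈ 2.78

p = 1.81 mas = 1.81×10^-3″ → d = 1/p = 552.5 pc
5 log₁₀(d/10 pc) = 5 log₁₀(552.5) − 5 = 8.712
M = m − 5 log₁₀(d/10) = 11.49 − 8.712 = 2.778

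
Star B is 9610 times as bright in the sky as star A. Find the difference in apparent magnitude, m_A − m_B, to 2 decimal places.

m_A − m_B ≈ 9.96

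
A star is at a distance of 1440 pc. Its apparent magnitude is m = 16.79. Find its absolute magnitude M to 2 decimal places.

5 log₁₀(d/10 pc) = 5 log₁₀(1440) − 5 = 10.792
M = m − 5 log₁₀(d/10) = 16.79 − 10.792 = 5.998

M ≈ 6.00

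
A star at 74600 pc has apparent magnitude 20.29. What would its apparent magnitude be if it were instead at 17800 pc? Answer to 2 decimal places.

Flux ∝ 1/d², so Δm = 5 log₁₀(d₂/d₁) = 5 log₁₀(17800/74600) = -3.112
m₂ = m₁ + Δm = 20.29 + (-3.112) = 17.178

m ≈ 17.18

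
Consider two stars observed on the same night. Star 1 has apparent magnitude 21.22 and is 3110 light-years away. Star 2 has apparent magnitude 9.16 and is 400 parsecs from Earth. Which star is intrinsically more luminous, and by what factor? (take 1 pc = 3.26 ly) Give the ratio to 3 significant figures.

Star 1: d = 3110 ly / 3.26 = 954.0 pc
Star 1: M = m − 5 log₁₀ d + 5 = 21.22 − 5·2.9795 + 5 = 11.322
Star 2: M = m − 5 log₁₀ d + 5 = 9.16 − 5·2.6021 + 5 = 1.150
ΔM = M_1 − M_2 = 11.322 − (1.150) = 10.173; smaller M is more luminous → Star 2.
L ratio = 10^(0.4 |ΔM|) = 10^4.069 = 11720

Star 2 is more luminous, by a factor of 11700.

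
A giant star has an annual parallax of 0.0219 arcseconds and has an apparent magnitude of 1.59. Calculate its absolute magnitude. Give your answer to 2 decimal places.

M ≈ -1.71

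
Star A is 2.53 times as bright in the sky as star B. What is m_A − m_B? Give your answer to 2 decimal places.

Pogson: Δm = −2.5 log₁₀(ratio) = −2.5 log₁₀(2.53) = −2.5 × 0.4031 = -1.008
Star A is brighter, so it has the smaller magnitude: the difference is negative.

m_A − m_B ≈ -1.01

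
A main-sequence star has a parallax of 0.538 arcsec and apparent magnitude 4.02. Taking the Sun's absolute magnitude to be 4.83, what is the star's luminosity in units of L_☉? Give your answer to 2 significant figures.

d = 1/p = 1/0.538″ = 1.859 pc
M = m − 5 log₁₀ d + 5 = 4.02 − 5·0.2692 + 5 = 7.674
M − M_☉ = 7.674 − 4.83 = 2.844
L/L_☉ = 10^(−0.4 × 2.844) = 0.07285

L/L_☉ ≈ 0.073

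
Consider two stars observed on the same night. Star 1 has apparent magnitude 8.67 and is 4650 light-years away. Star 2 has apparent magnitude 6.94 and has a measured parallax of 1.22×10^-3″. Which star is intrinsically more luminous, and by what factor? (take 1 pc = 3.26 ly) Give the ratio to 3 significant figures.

Star 2 is more luminous, by a factor of 1.62.

Star 1: d = 4650 ly / 3.26 = 1426 pc
Star 1: M = m − 5 log₁₀ d + 5 = 8.67 − 5·3.1542 + 5 = -2.101
Star 2: d = 1/p = 1/1.22×10^-3″ = 819.7 pc
Star 2: M = m − 5 log₁₀ d + 5 = 6.94 − 5·2.9136 + 5 = -2.628
ΔM = M_1 − M_2 = -2.101 − (-2.628) = 0.527; smaller M is more luminous → Star 2.
L ratio = 10^(0.4 |ΔM|) = 10^0.211 = 1.625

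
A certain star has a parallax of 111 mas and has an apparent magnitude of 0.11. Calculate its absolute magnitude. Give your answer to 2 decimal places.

M ≈ 0.34

p = 111 mas = 0.111″ → d = 1/p = 9.009 pc
5 log₁₀(d/10 pc) = 5 log₁₀(9.009) − 5 = -0.227
M = m − 5 log₁₀(d/10) = 0.11 + 0.227 = 0.337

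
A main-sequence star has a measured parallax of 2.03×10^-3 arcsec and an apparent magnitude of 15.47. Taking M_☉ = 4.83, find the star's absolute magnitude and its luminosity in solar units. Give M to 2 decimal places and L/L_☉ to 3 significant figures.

M ≈ 7.01; L/L_☉ ≈ 0.135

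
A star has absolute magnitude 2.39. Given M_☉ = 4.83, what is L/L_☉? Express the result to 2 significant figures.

M − M_☉ = 2.39 − 4.83 = -2.440
L/L_☉ = 10^(−0.4 (M − M_☉)) = 10^0.976 = 9.462

L/L_☉ ≈ 9.5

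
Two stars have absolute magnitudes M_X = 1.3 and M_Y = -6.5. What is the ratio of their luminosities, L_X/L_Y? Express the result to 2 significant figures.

ΔM = M_X − M_Y = 7.8
L_X/L_Y = 10^(−0.4 ΔM) = 10^-3.120 = 7.586×10^-4

L_X/L_Y ≈ 7.6×10^-4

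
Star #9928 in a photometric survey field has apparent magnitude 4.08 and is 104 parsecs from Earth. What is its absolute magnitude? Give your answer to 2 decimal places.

5 log₁₀(d/10 pc) = 5 log₁₀(104.0) − 5 = 5.085
M = m − 5 log₁₀(d/10) = 4.08 − 5.085 = -1.005

M ≈ -1.01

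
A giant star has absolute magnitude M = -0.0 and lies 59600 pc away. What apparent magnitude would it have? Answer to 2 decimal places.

m ≈ 18.88

m = M + 5 log₁₀ d − 5 = -0.0 + 5·4.7752 − 5 = 18.876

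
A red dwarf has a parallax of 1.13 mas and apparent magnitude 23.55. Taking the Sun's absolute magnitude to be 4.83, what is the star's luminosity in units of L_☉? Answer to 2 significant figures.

L/L_☉ ≈ 2.5×10^-4

d = 1/p = 1000/1.13 mas = 885.0 pc
M = m − 5 log₁₀ d + 5 = 23.55 − 5·2.9469 + 5 = 13.815
M − M_☉ = 13.815 − 4.83 = 8.985
L/L_☉ = 10^(−0.4 × 8.985) = 2.546×10^-4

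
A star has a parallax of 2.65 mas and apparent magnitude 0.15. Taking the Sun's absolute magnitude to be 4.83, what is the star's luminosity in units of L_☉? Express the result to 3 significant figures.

L/L_☉ ≈ 106000

d = 1/p = 1000/2.65 mas = 377.4 pc
M = m − 5 log₁₀ d + 5 = 0.15 − 5·2.5768 + 5 = -7.734
M − M_☉ = -7.734 − 4.83 = -12.564
L/L_☉ = 10^(−0.4 × -12.564) = 106000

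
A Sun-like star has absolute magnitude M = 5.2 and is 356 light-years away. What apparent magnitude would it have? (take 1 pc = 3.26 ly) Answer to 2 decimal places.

m ≈ 10.39

d = 356 ly / 3.26 = 109.2 pc
m = M + 5 log₁₀ d − 5 = 5.2 + 5·2.0382 − 5 = 10.391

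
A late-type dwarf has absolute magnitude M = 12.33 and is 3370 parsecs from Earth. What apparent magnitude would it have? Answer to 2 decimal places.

m ≈ 24.97

m = M + 5 log₁₀ d − 5 = 12.33 + 5·3.5276 − 5 = 24.968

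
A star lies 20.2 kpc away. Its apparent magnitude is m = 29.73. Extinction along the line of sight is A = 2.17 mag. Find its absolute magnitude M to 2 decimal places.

M ≈ 11.03

d = 20.2 kpc = 20200 pc
5 log₁₀(d/10 pc) = 5 log₁₀(20200) − 5 = 16.527
M = m − 5 log₁₀(d/10) − A = 29.73 − 16.527 − 2.17 = 11.033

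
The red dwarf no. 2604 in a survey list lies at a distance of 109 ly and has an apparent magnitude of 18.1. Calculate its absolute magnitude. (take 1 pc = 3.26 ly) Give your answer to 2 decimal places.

d = 109 ly / 3.26 = 33.44 pc
5 log₁₀(d/10 pc) = 5 log₁₀(33.44) − 5 = 2.621
M = m − 5 log₁₀(d/10) = 18.1 − 2.621 = 15.479

M ≈ 15.48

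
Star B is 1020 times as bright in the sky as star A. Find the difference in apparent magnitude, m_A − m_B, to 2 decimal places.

Pogson: Δm = −2.5 log₁₀(ratio) = −2.5 log₁₀(1020) = −2.5 × 3.0086 = -7.522
Star B is brighter so has the smaller magnitude: m_A − m_B is positive.

m_A − m_B ≈ 7.52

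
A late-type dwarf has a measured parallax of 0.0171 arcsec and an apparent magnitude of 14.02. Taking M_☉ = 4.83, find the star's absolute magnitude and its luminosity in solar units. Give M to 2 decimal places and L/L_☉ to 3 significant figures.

M ≈ 10.18; L/L_☉ ≈ 7.21×10^-3

d = 1/p = 1/0.0171″ = 58.48 pc
M = m − 5 log₁₀ d + 5 = 14.02 − 5·1.7670 + 5 = 10.185
M − M_☉ = 10.185 − 4.83 = 5.355
L/L_☉ = 10^(−0.4 × 5.355) = 7.211×10^-3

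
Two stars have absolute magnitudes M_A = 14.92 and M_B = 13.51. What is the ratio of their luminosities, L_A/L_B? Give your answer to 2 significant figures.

L_A/L_B ≈ 0.27

ΔM = M_A − M_B = 1.41
L_A/L_B = 10^(−0.4 ΔM) = 10^-0.564 = 0.2729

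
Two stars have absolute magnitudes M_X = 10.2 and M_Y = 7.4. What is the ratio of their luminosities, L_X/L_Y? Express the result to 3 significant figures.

L_X/L_Y ≈ 0.0759

ΔM = M_X − M_Y = 2.8
L_X/L_Y = 10^(−0.4 ΔM) = 10^-1.120 = 0.07586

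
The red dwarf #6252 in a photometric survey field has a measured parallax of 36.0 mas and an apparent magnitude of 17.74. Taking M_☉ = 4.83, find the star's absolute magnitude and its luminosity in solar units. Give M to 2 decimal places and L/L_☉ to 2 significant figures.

M ≈ 15.52; L/L_☉ ≈ 5.3×10^-5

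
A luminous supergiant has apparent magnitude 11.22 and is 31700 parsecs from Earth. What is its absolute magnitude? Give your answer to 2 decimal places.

5 log₁₀(d/10 pc) = 5 log₁₀(31700) − 5 = 17.505
M = m − 5 log₁₀(d/10) = 11.22 − 17.505 = -6.285

M ≈ -6.29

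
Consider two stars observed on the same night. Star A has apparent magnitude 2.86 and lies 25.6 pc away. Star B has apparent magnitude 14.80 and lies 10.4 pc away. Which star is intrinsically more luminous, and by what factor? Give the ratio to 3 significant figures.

Star A is more luminous, by a factor of 362000.

Star A: M = m − 5 log₁₀ d + 5 = 2.86 − 5·1.4082 + 5 = 0.819
Star B: M = m − 5 log₁₀ d + 5 = 14.80 − 5·1.0170 + 5 = 14.715
ΔM = M_A − M_B = 0.819 − (14.715) = -13.896; smaller M is more luminous → Star A.
L ratio = 10^(0.4 |ΔM|) = 10^5.558 = 361800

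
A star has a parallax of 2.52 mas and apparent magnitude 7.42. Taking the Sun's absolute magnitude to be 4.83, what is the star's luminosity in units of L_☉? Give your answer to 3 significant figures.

L/L_☉ ≈ 145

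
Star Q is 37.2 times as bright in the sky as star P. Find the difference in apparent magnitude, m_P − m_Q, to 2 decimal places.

Pogson: Δm = −2.5 log₁₀(ratio) = −2.5 log₁₀(37.2) = −2.5 × 1.5705 = -3.926
Star Q is brighter so has the smaller magnitude: m_P − m_Q is positive.

m_P − m_Q ≈ 3.93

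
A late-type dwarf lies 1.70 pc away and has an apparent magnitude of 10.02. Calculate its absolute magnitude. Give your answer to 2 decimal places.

5 log₁₀(d/10 pc) = 5 log₁₀(1.700) − 5 = -3.848
M = m − 5 log₁₀(d/10) = 10.02 + 3.848 = 13.868

M ≈ 13.87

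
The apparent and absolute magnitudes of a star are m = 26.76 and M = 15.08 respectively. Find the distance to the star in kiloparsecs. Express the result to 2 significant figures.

d ≈ 2.2 kpc

μ = m − M = 11.680
m − M = 5 log₁₀ d − 5
log₁₀ d = (m − M)/5 + 1 = 3.3360
d = 10^3.3360 = 2168 pc
= 2.168 kpc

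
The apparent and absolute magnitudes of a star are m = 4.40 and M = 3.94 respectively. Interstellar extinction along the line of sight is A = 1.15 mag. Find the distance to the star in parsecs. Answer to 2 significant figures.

d ≈ 7.3 pc

m − M = 5 log₁₀(d/10 pc) + A  ⇒  4.40 − (3.94) − 1.15 = 5 log₁₀(d/10)
-0.690 = 5 log₁₀(d/10)
log₁₀ d = (m − M − A)/5 + 1 = 0.8620
d = 10^0.8620 = 7.278 pc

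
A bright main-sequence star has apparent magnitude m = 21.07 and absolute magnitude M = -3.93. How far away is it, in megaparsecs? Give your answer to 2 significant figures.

μ = m − M = 25.000
m − M = 5 log₁₀ d − 5
log₁₀ d = (m − M)/5 + 1 = 6.0000
d = 10^6.0000 = 1.000×10^6 pc
= 1.000 Mpc

d ≈ 1.0 Mpc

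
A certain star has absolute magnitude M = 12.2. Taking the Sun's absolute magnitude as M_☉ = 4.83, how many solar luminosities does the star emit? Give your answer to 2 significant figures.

L/L_☉ ≈ 1.1×10^-3

M − M_☉ = 12.2 − 4.83 = 7.370
L/L_☉ = 10^(−0.4 (M − M_☉)) = 10^-2.948 = 1.127×10^-3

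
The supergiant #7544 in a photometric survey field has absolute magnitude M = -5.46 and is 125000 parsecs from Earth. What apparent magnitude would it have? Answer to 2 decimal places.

m ≈ 15.02

m = M + 5 log₁₀ d − 5 = -5.46 + 5·5.0969 − 5 = 15.025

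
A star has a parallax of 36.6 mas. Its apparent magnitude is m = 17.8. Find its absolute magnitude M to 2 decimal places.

M ≈ 15.62

p = 36.6 mas = 0.0366″ → d = 1/p = 27.32 pc
5 log₁₀(d/10 pc) = 5 log₁₀(27.32) − 5 = 2.183
M = m − 5 log₁₀(d/10) = 17.8 − 2.183 = 15.617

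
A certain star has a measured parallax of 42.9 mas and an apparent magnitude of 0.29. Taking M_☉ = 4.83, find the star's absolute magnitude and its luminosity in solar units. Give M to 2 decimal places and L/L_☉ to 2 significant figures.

d = 1/p = 1000/42.9 mas = 23.31 pc
M = m − 5 log₁₀ d + 5 = 0.29 − 5·1.3675 + 5 = -1.548
M − M_☉ = -1.548 − 4.83 = -6.378
L/L_☉ = 10^(−0.4 × -6.378) = 355.7

M ≈ -1.55; L/L_☉ ≈ 360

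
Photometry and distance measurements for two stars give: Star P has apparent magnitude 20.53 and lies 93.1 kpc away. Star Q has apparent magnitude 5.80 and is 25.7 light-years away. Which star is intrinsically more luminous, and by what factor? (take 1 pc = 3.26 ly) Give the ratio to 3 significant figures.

Star P is more luminous, by a factor of 179.

Star P: d = 93.1 kpc = 93100 pc
Star P: M = m − 5 log₁₀ d + 5 = 20.53 − 5·4.9689 + 5 = 0.685
Star Q: d = 25.7 ly / 3.26 = 7.883 pc
Star Q: M = m − 5 log₁₀ d + 5 = 5.80 − 5·0.8967 + 5 = 6.316
ΔM = M_P − M_Q = 0.685 − (6.316) = -5.631; smaller M is more luminous → Star P.
L ratio = 10^(0.4 |ΔM|) = 10^2.252 = 178.8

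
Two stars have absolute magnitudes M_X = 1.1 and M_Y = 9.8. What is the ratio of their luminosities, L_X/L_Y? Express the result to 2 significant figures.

L_X/L_Y ≈ 3000

ΔM = M_X − M_Y = -8.7
L_X/L_Y = 10^(−0.4 ΔM) = 10^3.480 = 3020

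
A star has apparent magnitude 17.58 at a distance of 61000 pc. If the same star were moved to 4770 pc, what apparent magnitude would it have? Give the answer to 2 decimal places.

Flux ∝ 1/d², so Δm = 5 log₁₀(d₂/d₁) = 5 log₁₀(4770/61000) = -5.534
m₂ = m₁ + Δm = 17.58 + (-5.534) = 12.046

m ≈ 12.05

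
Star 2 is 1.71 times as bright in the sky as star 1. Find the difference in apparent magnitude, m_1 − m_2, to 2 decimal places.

m_1 − m_2 ≈ 0.58

Pogson: Δm = −2.5 log₁₀(ratio) = −2.5 log₁₀(1.71) = −2.5 × 0.2330 = -0.582
Star 2 is brighter so has the smaller magnitude: m_1 − m_2 is positive.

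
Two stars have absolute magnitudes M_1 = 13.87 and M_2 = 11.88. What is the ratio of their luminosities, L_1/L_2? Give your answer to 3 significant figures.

L_1/L_2 ≈ 0.160

ΔM = M_1 − M_2 = 1.99
L_1/L_2 = 10^(−0.4 ΔM) = 10^-0.796 = 0.1600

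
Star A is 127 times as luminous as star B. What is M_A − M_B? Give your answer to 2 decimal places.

M_A − M_B ≈ -5.26

Pogson: ΔM = −2.5 log₁₀(ratio) = −2.5 log₁₀(127) = −2.5 × 2.1038 = -5.260
Star A is brighter, so it has the smaller magnitude: the difference is negative.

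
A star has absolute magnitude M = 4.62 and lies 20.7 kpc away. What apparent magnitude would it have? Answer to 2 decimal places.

m ≈ 21.20

d = 20.7 kpc = 20700 pc
m = M + 5 log₁₀ d − 5 = 4.62 + 5·4.3160 − 5 = 21.200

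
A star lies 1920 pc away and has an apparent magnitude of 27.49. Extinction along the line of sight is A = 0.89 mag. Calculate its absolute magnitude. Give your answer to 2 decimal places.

5 log₁₀(d/10 pc) = 5 log₁₀(1920) − 5 = 11.417
M = m − 5 log₁₀(d/10) − A = 27.49 − 11.417 − 0.89 = 15.183

M ≈ 15.18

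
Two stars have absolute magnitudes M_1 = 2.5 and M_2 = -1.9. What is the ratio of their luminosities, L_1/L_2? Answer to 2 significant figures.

L_1/L_2 ≈ 0.017

ΔM = M_1 − M_2 = 4.4
L_1/L_2 = 10^(−0.4 ΔM) = 10^-1.760 = 0.01738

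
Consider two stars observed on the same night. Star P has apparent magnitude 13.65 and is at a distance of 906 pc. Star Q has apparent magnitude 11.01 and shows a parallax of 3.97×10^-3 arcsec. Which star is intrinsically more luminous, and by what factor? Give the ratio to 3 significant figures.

Star P: M = m − 5 log₁₀ d + 5 = 13.65 − 5·2.9571 + 5 = 3.864
Star Q: d = 1/p = 1/3.97×10^-3″ = 251.9 pc
Star Q: M = m − 5 log₁₀ d + 5 = 11.01 − 5·2.4012 + 5 = 4.004
ΔM = M_P − M_Q = 3.864 − (4.004) = -0.140; smaller M is more luminous → Star P.
L ratio = 10^(0.4 |ΔM|) = 10^0.056 = 1.137

Star P is more luminous, by a factor of 1.14.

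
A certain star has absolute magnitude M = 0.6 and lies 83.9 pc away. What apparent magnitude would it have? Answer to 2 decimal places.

m = M + 5 log₁₀ d − 5 = 0.6 + 5·1.9238 − 5 = 5.219

m ≈ 5.22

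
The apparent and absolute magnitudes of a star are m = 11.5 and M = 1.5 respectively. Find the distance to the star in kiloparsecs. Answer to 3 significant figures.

Distance modulus: m − M = 11.5 − (1.5) = 10.000
m − M = 5 log₁₀ d − 5
log₁₀ d = (m − M)/5 + 1 = 3.0000
d = 10^3.0000 = 1000 pc
= 1.000 kpc

d ≈ 1.00 kpc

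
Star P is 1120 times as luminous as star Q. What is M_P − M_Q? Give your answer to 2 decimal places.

Pogson: ΔM = −2.5 log₁₀(ratio) = −2.5 log₁₀(1120) = −2.5 × 3.0492 = -7.623
Star P is brighter, so it has the smaller magnitude: the difference is negative.

M_P − M_Q ≈ -7.62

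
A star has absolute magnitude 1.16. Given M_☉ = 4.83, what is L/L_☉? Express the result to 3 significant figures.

M − M_☉ = 1.16 − 4.83 = -3.670
L/L_☉ = 10^(−0.4 (M − M_☉)) = 10^1.468 = 29.38

L/L_☉ ≈ 29.4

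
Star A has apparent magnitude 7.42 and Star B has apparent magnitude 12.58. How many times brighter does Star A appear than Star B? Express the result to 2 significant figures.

120

Magnitude difference = -5.16
Flux ratio = 10^(−0.4 Δm) = 10^(−0.4 × -5.16) = 10^2.064 = 115.9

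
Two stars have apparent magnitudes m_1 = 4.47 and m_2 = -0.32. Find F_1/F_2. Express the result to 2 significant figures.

F_1/F_2 ≈ 0.012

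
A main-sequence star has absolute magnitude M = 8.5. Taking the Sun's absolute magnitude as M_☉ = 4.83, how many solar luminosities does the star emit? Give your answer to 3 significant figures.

M − M_☉ = 8.5 − 4.83 = 3.670
L/L_☉ = 10^(−0.4 (M − M_☉)) = 10^-1.468 = 0.03404

L/L_☉ ≈ 0.0340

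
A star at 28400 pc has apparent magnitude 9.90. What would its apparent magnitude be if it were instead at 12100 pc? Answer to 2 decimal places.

Flux ∝ 1/d², so Δm = 5 log₁₀(d₂/d₁) = 5 log₁₀(12100/28400) = -1.853
m₂ = m₁ + Δm = 9.90 + (-1.853) = 8.047

m ≈ 8.05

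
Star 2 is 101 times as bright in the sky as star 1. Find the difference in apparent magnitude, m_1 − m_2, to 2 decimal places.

m_1 − m_2 ≈ 5.01

Pogson: Δm = −2.5 log₁₀(ratio) = −2.5 log₁₀(101) = −2.5 × 2.0043 = -5.011
Star 2 is brighter so has the smaller magnitude: m_1 − m_2 is positive.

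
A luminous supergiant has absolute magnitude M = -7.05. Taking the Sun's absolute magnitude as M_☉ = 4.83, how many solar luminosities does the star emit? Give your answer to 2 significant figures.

M − M_☉ = -7.05 − 4.83 = -11.880
L/L_☉ = 10^(−0.4 (M − M_☉)) = 10^4.752 = 56490

L/L_☉ ≈ 56000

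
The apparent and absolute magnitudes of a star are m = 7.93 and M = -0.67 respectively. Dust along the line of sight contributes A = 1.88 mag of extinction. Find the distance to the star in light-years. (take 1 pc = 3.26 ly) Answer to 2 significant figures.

m − M = 5 log₁₀(d/10 pc) + A  ⇒  7.93 − (-0.67) − 1.88 = 5 log₁₀(d/10)
6.720 = 5 log₁₀(d/10)
log₁₀ d = (m − M − A)/5 + 1 = 2.3440
d = 10^2.3440 = 220.8 pc
= 719.8 ly

d ≈ 720 ly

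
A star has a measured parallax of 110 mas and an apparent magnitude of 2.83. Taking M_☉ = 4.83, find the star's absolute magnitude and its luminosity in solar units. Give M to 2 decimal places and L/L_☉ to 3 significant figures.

d = 1/p = 1000/110 mas = 9.091 pc
M = m − 5 log₁₀ d + 5 = 2.83 − 5·0.9586 + 5 = 3.037
M − M_☉ = 3.037 − 4.83 = -1.793
L/L_☉ = 10^(−0.4 × -1.793) = 5.215

M ≈ 3.04; L/L_☉ ≈ 5.21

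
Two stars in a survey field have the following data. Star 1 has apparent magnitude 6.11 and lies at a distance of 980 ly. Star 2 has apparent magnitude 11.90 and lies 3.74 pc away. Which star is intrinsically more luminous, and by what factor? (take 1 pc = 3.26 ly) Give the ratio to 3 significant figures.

Star 1: d = 980 ly / 3.26 = 300.6 pc
Star 1: M = m − 5 log₁₀ d + 5 = 6.11 − 5·2.4780 + 5 = -1.280
Star 2: M = m − 5 log₁₀ d + 5 = 11.90 − 5·0.5729 + 5 = 14.036
ΔM = M_1 − M_2 = -1.280 − (14.036) = -15.316; smaller M is more luminous → Star 1.
L ratio = 10^(0.4 |ΔM|) = 10^6.126 = 1.337×10^6

Star 1 is more luminous, by a factor of 1.34×10^6.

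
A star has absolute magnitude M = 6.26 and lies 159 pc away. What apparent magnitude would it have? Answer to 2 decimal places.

m = M + 5 log₁₀ d − 5 = 6.26 + 5·2.2014 − 5 = 12.267

m ≈ 12.27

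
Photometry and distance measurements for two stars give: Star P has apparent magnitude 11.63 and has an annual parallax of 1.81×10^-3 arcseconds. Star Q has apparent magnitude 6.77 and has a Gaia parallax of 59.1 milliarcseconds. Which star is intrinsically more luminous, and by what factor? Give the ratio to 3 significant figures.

Star P: d = 1/p = 1/1.81×10^-3″ = 552.5 pc
Star P: M = m − 5 log₁₀ d + 5 = 11.63 − 5·2.7423 + 5 = 2.918
Star Q: p = 59.1 mas = 0.0591″ → d = 1/p = 16.92 pc
Star Q: M = m − 5 log₁₀ d + 5 = 6.77 − 5·1.2284 + 5 = 5.628
ΔM = M_P − M_Q = 2.918 − (5.628) = -2.710; smaller M is more luminous → Star P.
L ratio = 10^(0.4 |ΔM|) = 10^1.084 = 12.13

Star P is more luminous, by a factor of 12.1.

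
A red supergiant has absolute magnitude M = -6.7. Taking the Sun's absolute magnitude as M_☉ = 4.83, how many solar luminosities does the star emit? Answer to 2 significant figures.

M − M_☉ = -6.7 − 4.83 = -11.530
L/L_☉ = 10^(−0.4 (M − M_☉)) = 10^4.612 = 40930

L/L_☉ ≈ 41000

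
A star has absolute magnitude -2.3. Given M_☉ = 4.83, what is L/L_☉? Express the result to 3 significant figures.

L/L_☉ ≈ 711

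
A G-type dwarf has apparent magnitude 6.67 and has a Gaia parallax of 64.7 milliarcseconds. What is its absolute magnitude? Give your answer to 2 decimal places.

M ≈ 5.72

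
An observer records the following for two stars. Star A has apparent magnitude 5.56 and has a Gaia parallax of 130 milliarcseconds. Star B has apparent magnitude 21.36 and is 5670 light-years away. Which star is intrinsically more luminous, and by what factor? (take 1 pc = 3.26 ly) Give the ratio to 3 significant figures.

Star A is more luminous, by a factor of 40.9.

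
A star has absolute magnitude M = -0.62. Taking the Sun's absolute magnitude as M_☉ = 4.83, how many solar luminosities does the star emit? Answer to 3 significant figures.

L/L_☉ ≈ 151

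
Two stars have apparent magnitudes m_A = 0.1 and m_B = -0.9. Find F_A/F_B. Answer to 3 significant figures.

F_A/F_B ≈ 0.398

Δm = 0.1 − (-0.9) = 1.0
Flux ratio = 10^(−0.4 Δm) = 10^(−0.4 × 1.0) = 10^-0.400 = 0.3981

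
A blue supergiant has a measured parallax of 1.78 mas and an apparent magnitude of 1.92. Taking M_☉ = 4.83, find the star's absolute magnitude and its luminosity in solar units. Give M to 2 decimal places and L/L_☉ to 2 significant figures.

M ≈ -6.83; L/L_☉ ≈ 46000

d = 1/p = 1000/1.78 mas = 561.8 pc
M = m − 5 log₁₀ d + 5 = 1.92 − 5·2.7496 + 5 = -6.828
M − M_☉ = -6.828 − 4.83 = -11.658
L/L_☉ = 10^(−0.4 × -11.658) = 46040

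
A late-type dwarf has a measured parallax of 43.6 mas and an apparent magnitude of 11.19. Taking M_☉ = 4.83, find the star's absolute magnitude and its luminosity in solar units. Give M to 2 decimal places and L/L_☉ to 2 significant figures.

d = 1/p = 1000/43.6 mas = 22.94 pc
M = m − 5 log₁₀ d + 5 = 11.19 − 5·1.3605 + 5 = 9.387
M − M_☉ = 9.387 − 4.83 = 4.557
L/L_☉ = 10^(−0.4 × 4.557) = 0.01503

M ≈ 9.39; L/L_☉ ≈ 0.015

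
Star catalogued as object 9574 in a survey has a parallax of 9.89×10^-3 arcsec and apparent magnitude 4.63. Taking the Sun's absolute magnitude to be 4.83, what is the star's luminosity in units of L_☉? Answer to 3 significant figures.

L/L_☉ ≈ 123

d = 1/p = 1/9.89×10^-3″ = 101.1 pc
M = m − 5 log₁₀ d + 5 = 4.63 − 5·2.0048 + 5 = -0.394
M − M_☉ = -0.394 − 4.83 = -5.224
L/L_☉ = 10^(−0.4 × -5.224) = 122.9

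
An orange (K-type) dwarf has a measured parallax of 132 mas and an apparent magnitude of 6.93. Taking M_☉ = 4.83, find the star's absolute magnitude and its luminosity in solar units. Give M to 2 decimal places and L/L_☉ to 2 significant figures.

d = 1/p = 1000/132 mas = 7.576 pc
M = m − 5 log₁₀ d + 5 = 6.93 − 5·0.8794 + 5 = 7.533
M − M_☉ = 7.533 − 4.83 = 2.703
L/L_☉ = 10^(−0.4 × 2.703) = 0.08296

M ≈ 7.53; L/L_☉ ≈ 0.083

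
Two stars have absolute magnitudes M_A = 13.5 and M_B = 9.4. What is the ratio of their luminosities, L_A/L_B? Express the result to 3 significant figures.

ΔM = M_A − M_B = 4.1
L_A/L_B = 10^(−0.4 ΔM) = 10^-1.640 = 0.02291

L_A/L_B ≈ 0.0229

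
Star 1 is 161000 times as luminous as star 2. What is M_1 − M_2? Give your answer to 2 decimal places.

M_1 − M_2 ≈ -13.02

Pogson: ΔM = −2.5 log₁₀(ratio) = −2.5 log₁₀(161000) = −2.5 × 5.2068 = -13.017
Star 1 is brighter, so it has the smaller magnitude: the difference is negative.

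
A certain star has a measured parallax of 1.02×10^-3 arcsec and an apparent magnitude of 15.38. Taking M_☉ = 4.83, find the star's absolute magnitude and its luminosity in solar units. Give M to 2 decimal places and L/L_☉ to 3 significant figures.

d = 1/p = 1/1.02×10^-3″ = 980.4 pc
M = m − 5 log₁₀ d + 5 = 15.38 − 5·2.9914 + 5 = 5.423
M − M_☉ = 5.423 − 4.83 = 0.593
L/L_☉ = 10^(−0.4 × 0.593) = 0.5792

M ≈ 5.42; L/L_☉ ≈ 0.579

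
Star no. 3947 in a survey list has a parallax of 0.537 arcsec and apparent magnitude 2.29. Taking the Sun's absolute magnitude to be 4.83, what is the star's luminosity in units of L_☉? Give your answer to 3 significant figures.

L/L_☉ ≈ 0.360

d = 1/p = 1/0.537″ = 1.862 pc
M = m − 5 log₁₀ d + 5 = 2.29 − 5·0.2700 + 5 = 5.940
M − M_☉ = 5.940 − 4.83 = 1.110
L/L_☉ = 10^(−0.4 × 1.110) = 0.3598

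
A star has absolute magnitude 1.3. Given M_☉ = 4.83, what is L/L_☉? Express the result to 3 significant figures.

L/L_☉ ≈ 25.8

M − M_☉ = 1.3 − 4.83 = -3.530
L/L_☉ = 10^(−0.4 (M − M_☉)) = 10^1.412 = 25.82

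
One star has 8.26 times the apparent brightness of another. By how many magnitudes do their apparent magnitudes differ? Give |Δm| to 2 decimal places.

Pogson: Δm = −2.5 log₁₀(ratio) = −2.5 log₁₀(8.26) = −2.5 × 0.9170 = -2.292

|Δm| ≈ 2.29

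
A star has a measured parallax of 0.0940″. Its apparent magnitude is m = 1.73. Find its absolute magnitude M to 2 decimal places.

M ≈ 1.60

d = 1/p = 1/0.0940″ = 10.64 pc
5 log₁₀(d/10 pc) = 5 log₁₀(10.64) − 5 = 0.134
M = m − 5 log₁₀(d/10) = 1.73 − 0.134 = 1.596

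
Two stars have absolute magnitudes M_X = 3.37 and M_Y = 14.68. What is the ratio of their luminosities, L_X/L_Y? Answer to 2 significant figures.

ΔM = M_X − M_Y = -11.31
L_X/L_Y = 10^(−0.4 ΔM) = 10^4.524 = 33420

L_X/L_Y ≈ 33000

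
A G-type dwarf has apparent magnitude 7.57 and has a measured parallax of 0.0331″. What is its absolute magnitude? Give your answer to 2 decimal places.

d = 1/p = 1/0.0331″ = 30.21 pc
5 log₁₀(d/10 pc) = 5 log₁₀(30.21) − 5 = 2.401
M = m − 5 log₁₀(d/10) = 7.57 − 2.401 = 5.169

M ≈ 5.17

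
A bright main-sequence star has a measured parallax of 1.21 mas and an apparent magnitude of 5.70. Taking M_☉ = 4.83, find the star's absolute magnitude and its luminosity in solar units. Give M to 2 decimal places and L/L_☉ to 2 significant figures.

M ≈ -3.89; L/L_☉ ≈ 3100

d = 1/p = 1000/1.21 mas = 826.4 pc
M = m − 5 log₁₀ d + 5 = 5.70 − 5·2.9172 + 5 = -3.886
M − M_☉ = -3.886 − 4.83 = -8.716
L/L_☉ = 10^(−0.4 × -8.716) = 3065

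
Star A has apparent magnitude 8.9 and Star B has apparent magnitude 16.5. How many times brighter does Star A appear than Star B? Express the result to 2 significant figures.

Δm = 8.9 − (16.5) = -7.6
Flux ratio = 10^(−0.4 Δm) = 10^(−0.4 × -7.6) = 10^3.040 = 1096

1100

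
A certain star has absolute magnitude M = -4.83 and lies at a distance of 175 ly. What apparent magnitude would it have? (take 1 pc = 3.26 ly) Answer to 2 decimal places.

m ≈ -1.18

d = 175 ly / 3.26 = 53.68 pc
m = M + 5 log₁₀ d − 5 = -4.83 + 5·1.7298 − 5 = -1.181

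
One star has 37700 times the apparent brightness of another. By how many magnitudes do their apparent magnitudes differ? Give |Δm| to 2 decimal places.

Pogson: Δm = −2.5 log₁₀(ratio) = −2.5 log₁₀(37700) = −2.5 × 4.5763 = -11.441

|Δm| ≈ 11.44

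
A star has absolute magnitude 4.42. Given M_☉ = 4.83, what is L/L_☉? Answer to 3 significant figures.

L/L_☉ ≈ 1.46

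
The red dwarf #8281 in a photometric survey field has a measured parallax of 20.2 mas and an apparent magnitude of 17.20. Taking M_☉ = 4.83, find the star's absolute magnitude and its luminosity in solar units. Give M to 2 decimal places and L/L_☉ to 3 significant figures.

d = 1/p = 1000/20.2 mas = 49.50 pc
M = m − 5 log₁₀ d + 5 = 17.20 − 5·1.6946 + 5 = 13.727
M − M_☉ = 13.727 − 4.83 = 8.897
L/L_☉ = 10^(−0.4 × 8.897) = 2.762×10^-4

M ≈ 13.73; L/L_☉ ≈ 2.76×10^-4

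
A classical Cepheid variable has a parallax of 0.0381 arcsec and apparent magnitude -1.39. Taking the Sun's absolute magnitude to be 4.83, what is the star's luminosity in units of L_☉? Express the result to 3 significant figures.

L/L_☉ ≈ 2120

d = 1/p = 1/0.0381″ = 26.25 pc
M = m − 5 log₁₀ d + 5 = -1.39 − 5·1.4191 + 5 = -3.485
M − M_☉ = -3.485 − 4.83 = -8.315
L/L_☉ = 10^(−0.4 × -8.315) = 2119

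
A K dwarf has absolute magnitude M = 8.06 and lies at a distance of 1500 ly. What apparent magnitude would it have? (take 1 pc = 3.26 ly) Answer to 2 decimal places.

d = 1500 ly / 3.26 = 460.1 pc
m = M + 5 log₁₀ d − 5 = 8.06 + 5·2.6629 − 5 = 16.374

m ≈ 16.37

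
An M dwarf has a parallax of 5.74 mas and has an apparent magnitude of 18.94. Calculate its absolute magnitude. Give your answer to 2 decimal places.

M ≈ 12.73

p = 5.74 mas = 5.74×10^-3″ → d = 1/p = 174.2 pc
5 log₁₀(d/10 pc) = 5 log₁₀(174.2) − 5 = 6.205
M = m − 5 log₁₀(d/10) = 18.94 − 6.205 = 12.735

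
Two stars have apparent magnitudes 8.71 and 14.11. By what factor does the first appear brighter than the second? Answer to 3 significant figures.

Magnitude difference = -5.40
Flux ratio = 10^(−0.4 Δm) = 10^(−0.4 × -5.40) = 10^2.160 = 144.5

145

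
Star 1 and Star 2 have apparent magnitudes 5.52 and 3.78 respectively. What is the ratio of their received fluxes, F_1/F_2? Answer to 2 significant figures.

F_1/F_2 ≈ 0.20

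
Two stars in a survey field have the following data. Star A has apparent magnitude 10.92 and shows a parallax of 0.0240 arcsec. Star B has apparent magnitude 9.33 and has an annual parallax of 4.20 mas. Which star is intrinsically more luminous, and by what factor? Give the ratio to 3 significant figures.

Star A: d = 1/p = 1/0.0240″ = 41.67 pc
Star A: M = m − 5 log₁₀ d + 5 = 10.92 − 5·1.6198 + 5 = 7.821
Star B: p = 4.20 mas = 4.20×10^-3″ → d = 1/p = 238.1 pc
Star B: M = m − 5 log₁₀ d + 5 = 9.33 − 5·2.3768 + 5 = 2.446
ΔM = M_A − M_B = 7.821 − (2.446) = 5.375; smaller M is more luminous → Star B.
L ratio = 10^(0.4 |ΔM|) = 10^2.150 = 141.2

Star B is more luminous, by a factor of 141.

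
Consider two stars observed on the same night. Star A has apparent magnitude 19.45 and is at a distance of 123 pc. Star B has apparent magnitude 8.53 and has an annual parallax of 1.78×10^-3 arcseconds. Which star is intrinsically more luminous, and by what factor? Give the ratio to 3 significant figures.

Star B is more luminous, by a factor of 487000.

Star A: M = m − 5 log₁₀ d + 5 = 19.45 − 5·2.0899 + 5 = 14.000
Star B: d = 1/p = 1/1.78×10^-3″ = 561.8 pc
Star B: M = m − 5 log₁₀ d + 5 = 8.53 − 5·2.7496 + 5 = -0.218
ΔM = M_A − M_B = 14.000 − (-0.218) = 14.218; smaller M is more luminous → Star B.
L ratio = 10^(0.4 |ΔM|) = 10^5.687 = 486800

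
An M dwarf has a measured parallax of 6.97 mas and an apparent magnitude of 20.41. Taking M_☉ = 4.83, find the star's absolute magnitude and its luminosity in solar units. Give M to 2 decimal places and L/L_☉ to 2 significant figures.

d = 1/p = 1000/6.97 mas = 143.5 pc
M = m − 5 log₁₀ d + 5 = 20.41 − 5·2.1568 + 5 = 14.626
M − M_☉ = 14.626 − 4.83 = 9.796
L/L_☉ = 10^(−0.4 × 9.796) = 1.207×10^-4

M ≈ 14.63; L/L_☉ ≈ 1.2×10^-4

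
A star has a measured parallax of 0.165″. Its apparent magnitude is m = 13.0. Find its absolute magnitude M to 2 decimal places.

d = 1/p = 1/0.165″ = 6.061 pc
5 log₁₀(d/10 pc) = 5 log₁₀(6.061) − 5 = -1.087
M = m − 5 log₁₀(d/10) = 13.0 + 1.087 = 14.087

M ≈ 14.09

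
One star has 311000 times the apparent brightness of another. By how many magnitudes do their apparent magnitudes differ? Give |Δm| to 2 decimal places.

|Δm| ≈ 13.73

Pogson: Δm = −2.5 log₁₀(ratio) = −2.5 log₁₀(311000) = −2.5 × 5.4928 = -13.732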